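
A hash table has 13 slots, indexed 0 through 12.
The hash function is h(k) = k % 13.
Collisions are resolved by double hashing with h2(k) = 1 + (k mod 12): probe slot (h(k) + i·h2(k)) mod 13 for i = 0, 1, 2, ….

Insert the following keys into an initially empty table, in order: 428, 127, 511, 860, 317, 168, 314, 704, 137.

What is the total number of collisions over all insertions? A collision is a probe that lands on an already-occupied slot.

Insert 428: h=12, slot 12 empty => index 12.
Insert 127: h=10, slot 10 empty => index 10.
Insert 511: h=4, slot 4 empty => index 4.
Insert 860: h=2, slot 2 empty => index 2.
Insert 317: h=5, slot 5 empty => index 5.
Insert 168: h=12, h2=1, slot 12 occupied => index 0.
Insert 314: h=2, h2=3, slots 2,5 occupied => index 8.
Insert 704: h=2, h2=9, slot 2 occupied => index 11.
Insert 137: h=7, slot 7 empty => index 7.
Table: [168, _, 860, _, 511, 317, _, 137, 314, _, 127, 704, 428]

4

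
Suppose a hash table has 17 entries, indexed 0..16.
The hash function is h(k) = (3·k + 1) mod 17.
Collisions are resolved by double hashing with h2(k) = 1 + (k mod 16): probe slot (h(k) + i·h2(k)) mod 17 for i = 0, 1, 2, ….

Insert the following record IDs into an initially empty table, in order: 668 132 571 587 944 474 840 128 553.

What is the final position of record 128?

13

668: h=16 → slot 16
132: h=6 → slot 6
571: h=14 → slot 14
587: h=11 → slot 11
944: h=11, h2=1, probe 11,12 → slot 12
474: h=12, h2=11, probe 12,6,0 → slot 0
840: h=5 → slot 5
128: h=11, h2=1, probe 11,12,13 → slot 13
553: h=11, h2=10, probe 11,4 → slot 4
Table: [474, -, -, -, 553, 840, 132, -, -, -, -, 587, 944, 128, 571, -, 668]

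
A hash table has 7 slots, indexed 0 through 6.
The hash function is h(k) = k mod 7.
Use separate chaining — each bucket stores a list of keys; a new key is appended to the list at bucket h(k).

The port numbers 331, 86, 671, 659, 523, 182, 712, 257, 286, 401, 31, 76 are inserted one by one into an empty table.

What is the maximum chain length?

3

Insert 331: h=2, bucket 2 empty -> new chain.
Insert 86: h=2, bucket 2 nonempty -> append to chain.
Insert 671: h=6, bucket 6 empty -> new chain.
Insert 659: h=1, bucket 1 empty -> new chain.
Insert 523: h=5, bucket 5 empty -> new chain.
Insert 182: h=0, bucket 0 empty -> new chain.
Insert 712: h=5, bucket 5 nonempty -> append to chain.
Insert 257: h=5, bucket 5 nonempty -> append to chain.
Insert 286: h=6, bucket 6 nonempty -> append to chain.
Insert 401: h=2, bucket 2 nonempty -> append to chain.
Insert 31: h=3, bucket 3 empty -> new chain.
Insert 76: h=6, bucket 6 nonempty -> append to chain.
Final buckets:
0: 182
1: 659
2: 331 -> 86 -> 401
3: 31
4: —
5: 523 -> 712 -> 257
6: 671 -> 286 -> 76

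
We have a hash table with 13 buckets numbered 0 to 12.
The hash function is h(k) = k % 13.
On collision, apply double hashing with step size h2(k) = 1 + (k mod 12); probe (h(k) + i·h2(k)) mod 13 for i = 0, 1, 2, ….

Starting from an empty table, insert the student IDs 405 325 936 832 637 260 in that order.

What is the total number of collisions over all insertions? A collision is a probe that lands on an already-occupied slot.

5

405 hashes to 2; slot 2 is free -> place at 2.
325 hashes to 0; slot 0 is free -> place at 0.
936 hashes to 0, h2=1; 0 taken -> place at 1.
832 hashes to 0, h2=5; 0 taken -> place at 5.
637 hashes to 0, h2=2; 0,2 taken -> place at 4.
260 hashes to 0, h2=9; 0 taken -> place at 9.
Table: [325, 936, 405, _, 637, 832, _, _, _, 260, _, _, _]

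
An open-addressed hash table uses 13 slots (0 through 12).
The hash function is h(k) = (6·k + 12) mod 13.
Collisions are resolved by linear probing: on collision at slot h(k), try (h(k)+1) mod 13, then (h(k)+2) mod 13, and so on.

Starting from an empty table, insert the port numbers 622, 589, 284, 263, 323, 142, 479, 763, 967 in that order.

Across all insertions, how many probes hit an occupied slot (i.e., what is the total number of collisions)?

14

622 hashes to 0; slot 0 is free → place at 0.
589 hashes to 10; slot 10 is free → place at 10.
284 hashes to 0; 0 taken → place at 1.
263 hashes to 4; slot 4 is free → place at 4.
323 hashes to 0; 0,1 taken → place at 2.
142 hashes to 6; slot 6 is free → place at 6.
479 hashes to 0; 0,1,2 taken → place at 3.
763 hashes to 1; 1,2,3,4 taken → place at 5.
967 hashes to 3; 3,4,5,6 taken → place at 7.
Table: [622, 284, 323, 479, 263, 763, 142, 967, ∅, ∅, 589, ∅, ∅]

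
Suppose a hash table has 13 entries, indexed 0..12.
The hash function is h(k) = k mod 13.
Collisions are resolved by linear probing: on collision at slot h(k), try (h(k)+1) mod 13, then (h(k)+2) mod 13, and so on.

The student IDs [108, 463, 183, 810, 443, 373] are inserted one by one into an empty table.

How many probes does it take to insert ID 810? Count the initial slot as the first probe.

2

108 hashes to 4; slot 4 is free → place at 4.
463 hashes to 8; slot 8 is free → place at 8.
183 hashes to 1; slot 1 is free → place at 1.
810 hashes to 4; 4 taken → place at 5.
443 hashes to 1; 1 taken → place at 2.
373 hashes to 9; slot 9 is free → place at 9.
Table: [∅, 183, 443, ∅, 108, 810, ∅, ∅, 463, 373, ∅, ∅, ∅]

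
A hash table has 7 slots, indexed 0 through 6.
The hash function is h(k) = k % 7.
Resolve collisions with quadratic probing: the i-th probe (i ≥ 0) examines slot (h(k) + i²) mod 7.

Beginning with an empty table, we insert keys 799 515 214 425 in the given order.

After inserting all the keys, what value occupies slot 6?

Insert 799: h=1, slot 1 empty → index 1.
Insert 515: h=4, slot 4 empty → index 4.
Insert 214: h=4, slot 4 occupied → index 5.
Insert 425: h=5, slot 5 occupied → index 6.
Table: [., 799, ., ., 515, 214, 425]

425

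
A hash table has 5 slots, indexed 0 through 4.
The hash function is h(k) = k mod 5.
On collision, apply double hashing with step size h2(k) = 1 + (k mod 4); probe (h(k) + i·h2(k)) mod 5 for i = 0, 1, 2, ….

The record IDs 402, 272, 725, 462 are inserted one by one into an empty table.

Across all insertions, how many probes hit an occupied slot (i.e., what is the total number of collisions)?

402: h=2 => slot 2
272: h=2, h2=1, probe 2,3 => slot 3
725: h=0 => slot 0
462: h=2, h2=3, probe 2,0,3,1 => slot 1
Table: [725, 462, 402, 272, _]

4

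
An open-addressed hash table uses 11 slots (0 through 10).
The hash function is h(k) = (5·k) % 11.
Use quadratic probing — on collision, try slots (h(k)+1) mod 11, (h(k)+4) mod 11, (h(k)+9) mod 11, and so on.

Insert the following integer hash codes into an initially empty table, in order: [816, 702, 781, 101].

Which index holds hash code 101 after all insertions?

3

816 hashes to 10; slot 10 is free -> place at 10.
702 hashes to 1; slot 1 is free -> place at 1.
781 hashes to 0; slot 0 is free -> place at 0.
101 hashes to 10; 10,0 taken -> place at 3.
Table: [781, 702, ∅, 101, ∅, ∅, ∅, ∅, ∅, ∅, 816]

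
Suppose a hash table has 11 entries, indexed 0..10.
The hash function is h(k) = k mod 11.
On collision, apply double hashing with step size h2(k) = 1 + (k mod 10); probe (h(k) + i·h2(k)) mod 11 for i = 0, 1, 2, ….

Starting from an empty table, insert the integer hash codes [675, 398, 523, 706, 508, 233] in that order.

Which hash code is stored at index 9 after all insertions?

706

675 hashes to 4; slot 4 is free -> place at 4.
398 hashes to 2; slot 2 is free -> place at 2.
523 hashes to 6; slot 6 is free -> place at 6.
706 hashes to 2, h2=7; 2 taken -> place at 9.
508 hashes to 2, h2=9; 2 taken -> place at 0.
233 hashes to 2, h2=4; 2,6 taken -> place at 10.
Table: [508, ., 398, ., 675, ., 523, ., ., 706, 233]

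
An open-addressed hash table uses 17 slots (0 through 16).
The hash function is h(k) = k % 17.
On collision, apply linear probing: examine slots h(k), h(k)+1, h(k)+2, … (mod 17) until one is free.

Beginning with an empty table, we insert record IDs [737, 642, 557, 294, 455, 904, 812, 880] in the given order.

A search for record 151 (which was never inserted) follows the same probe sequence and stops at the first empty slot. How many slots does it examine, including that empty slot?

737 hashes to 6; slot 6 is free → place at 6.
642 hashes to 13; slot 13 is free → place at 13.
557 hashes to 13; 13 taken → place at 14.
294 hashes to 5; slot 5 is free → place at 5.
455 hashes to 13; 13,14 taken → place at 15.
904 hashes to 3; slot 3 is free → place at 3.
812 hashes to 13; 13,14,15 taken → place at 16.
880 hashes to 13; 13,14,15,16 taken → place at 0.
Table: [880, ∅, ∅, 904, ∅, 294, 737, ∅, ∅, ∅, ∅, ∅, ∅, 642, 557, 455, 812]
Lookup 151: h=15, probe 15,16,0,1 → slot 1 empty, not found.

4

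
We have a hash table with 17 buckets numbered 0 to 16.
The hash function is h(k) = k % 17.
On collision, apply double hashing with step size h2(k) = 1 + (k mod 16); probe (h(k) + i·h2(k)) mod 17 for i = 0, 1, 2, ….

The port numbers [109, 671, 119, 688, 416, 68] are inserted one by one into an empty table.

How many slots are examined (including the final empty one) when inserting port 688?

Insert 109: h=7, slot 7 empty → index 7.
Insert 671: h=8, slot 8 empty → index 8.
Insert 119: h=0, slot 0 empty → index 0.
Insert 688: h=8, h2=1, slot 8 occupied → index 9.
Insert 416: h=8, h2=1, slots 8,9 occupied → index 10.
Insert 68: h=0, h2=5, slot 0 occupied → index 5.
Table: [119, -, -, -, -, 68, -, 109, 671, 688, 416, -, -, -, -, -, -]

2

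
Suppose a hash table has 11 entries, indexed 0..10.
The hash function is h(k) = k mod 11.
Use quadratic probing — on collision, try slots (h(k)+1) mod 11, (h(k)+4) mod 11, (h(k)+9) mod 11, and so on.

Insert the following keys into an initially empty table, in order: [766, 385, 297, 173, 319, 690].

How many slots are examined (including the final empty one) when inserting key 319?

766: h=7 → slot 7
385: h=0 → slot 0
297: h=0, probe 0,1 → slot 1
173: h=8 → slot 8
319: h=0, probe 0,1,4 → slot 4
690: h=8, probe 8,9 → slot 9
Table: [385, 297, -, -, 319, -, -, 766, 173, 690, -]

3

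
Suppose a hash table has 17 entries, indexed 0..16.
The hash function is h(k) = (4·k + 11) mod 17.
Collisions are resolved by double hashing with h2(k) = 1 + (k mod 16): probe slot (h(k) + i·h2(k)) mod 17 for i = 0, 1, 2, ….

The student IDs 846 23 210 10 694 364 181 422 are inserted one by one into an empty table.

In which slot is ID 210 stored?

4

846: h=12 → slot 12
23: h=1 → slot 1
210: h=1, h2=3, probe 1,4 → slot 4
10: h=0 → slot 0
694: h=16 → slot 16
364: h=5 → slot 5
181: h=4, h2=6, probe 4,10 → slot 10
422: h=16, h2=7, probe 16,6 → slot 6
Table: [10, 23, ., ., 210, 364, 422, ., ., ., 181, ., 846, ., ., ., 694]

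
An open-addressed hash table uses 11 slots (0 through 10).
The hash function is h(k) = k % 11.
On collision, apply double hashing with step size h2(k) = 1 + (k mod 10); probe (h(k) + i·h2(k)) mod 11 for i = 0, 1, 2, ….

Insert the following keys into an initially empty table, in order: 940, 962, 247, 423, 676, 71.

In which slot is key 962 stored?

940: h=5 => slot 5
962: h=5, h2=3, probe 5,8 => slot 8
247: h=5, h2=8, probe 5,2 => slot 2
423: h=5, h2=4, probe 5,9 => slot 9
676: h=5, h2=7, probe 5,1 => slot 1
71: h=5, h2=2, probe 5,7 => slot 7
Table: [., 676, 247, ., ., 940, ., 71, 962, 423, .]

8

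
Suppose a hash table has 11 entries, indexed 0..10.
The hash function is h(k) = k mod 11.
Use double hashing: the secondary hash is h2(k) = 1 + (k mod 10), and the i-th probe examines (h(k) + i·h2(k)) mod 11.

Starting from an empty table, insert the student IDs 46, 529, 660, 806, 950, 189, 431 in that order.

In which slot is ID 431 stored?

46 hashes to 2; slot 2 is free -> place at 2.
529 hashes to 1; slot 1 is free -> place at 1.
660 hashes to 0; slot 0 is free -> place at 0.
806 hashes to 3; slot 3 is free -> place at 3.
950 hashes to 4; slot 4 is free -> place at 4.
189 hashes to 2, h2=10; 2,1,0 taken -> place at 10.
431 hashes to 2, h2=2; 2,4 taken -> place at 6.
Table: [660, 529, 46, 806, 950, —, 431, —, —, —, 189]

6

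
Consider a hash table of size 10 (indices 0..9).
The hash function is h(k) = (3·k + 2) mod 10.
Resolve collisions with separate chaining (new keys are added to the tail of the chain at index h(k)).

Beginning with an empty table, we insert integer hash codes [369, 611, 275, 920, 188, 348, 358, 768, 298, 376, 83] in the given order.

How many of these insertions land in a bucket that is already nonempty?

369 → bucket 9
611 → bucket 5
275 → bucket 7
920 → bucket 2
188 → bucket 6
348 → bucket 6 (collision)
358 → bucket 6 (collision)
768 → bucket 6 (collision)
298 → bucket 6 (collision)
376 → bucket 0
83 → bucket 1
Final buckets:
0: 376
1: 83
2: 920
3: .
4: .
5: 611
6: 188 -> 348 -> 358 -> 768 -> 298
7: 275
8: .
9: 369

4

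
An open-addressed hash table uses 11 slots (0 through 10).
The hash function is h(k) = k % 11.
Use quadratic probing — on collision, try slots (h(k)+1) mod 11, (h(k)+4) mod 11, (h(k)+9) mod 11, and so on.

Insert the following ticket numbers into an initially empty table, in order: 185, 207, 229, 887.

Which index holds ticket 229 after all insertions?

2

185 hashes to 9; slot 9 is free -> place at 9.
207 hashes to 9; 9 taken -> place at 10.
229 hashes to 9; 9,10 taken -> place at 2.
887 hashes to 7; slot 7 is free -> place at 7.
Table: [-, -, 229, -, -, -, -, 887, -, 185, 207]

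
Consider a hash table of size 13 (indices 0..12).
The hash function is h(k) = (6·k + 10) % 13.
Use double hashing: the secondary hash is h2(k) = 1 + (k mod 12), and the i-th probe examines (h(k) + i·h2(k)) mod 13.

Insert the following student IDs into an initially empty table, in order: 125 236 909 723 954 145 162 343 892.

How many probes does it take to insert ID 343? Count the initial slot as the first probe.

4

125 hashes to 6; slot 6 is free → place at 6.
236 hashes to 9; slot 9 is free → place at 9.
909 hashes to 4; slot 4 is free → place at 4.
723 hashes to 6, h2=4; 6 taken → place at 10.
954 hashes to 1; slot 1 is free → place at 1.
145 hashes to 9, h2=2; 9 taken → place at 11.
162 hashes to 7; slot 7 is free → place at 7.
343 hashes to 1, h2=8; 1,9,4 taken → place at 12.
892 hashes to 6, h2=5; 6,11 taken → place at 3.
Table: [-, 954, -, 892, 909, -, 125, 162, -, 236, 723, 145, 343]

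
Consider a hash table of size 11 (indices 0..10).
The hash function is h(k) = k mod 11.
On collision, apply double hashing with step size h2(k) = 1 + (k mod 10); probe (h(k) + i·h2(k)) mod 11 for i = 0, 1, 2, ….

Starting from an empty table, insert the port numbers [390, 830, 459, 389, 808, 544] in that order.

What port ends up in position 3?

808

Insert 390: h=5, slot 5 empty => index 5.
Insert 830: h=5, h2=1, slot 5 occupied => index 6.
Insert 459: h=8, slot 8 empty => index 8.
Insert 389: h=4, slot 4 empty => index 4.
Insert 808: h=5, h2=9, slot 5 occupied => index 3.
Insert 544: h=5, h2=5, slot 5 occupied => index 10.
Table: [∅, ∅, ∅, 808, 389, 390, 830, ∅, 459, ∅, 544]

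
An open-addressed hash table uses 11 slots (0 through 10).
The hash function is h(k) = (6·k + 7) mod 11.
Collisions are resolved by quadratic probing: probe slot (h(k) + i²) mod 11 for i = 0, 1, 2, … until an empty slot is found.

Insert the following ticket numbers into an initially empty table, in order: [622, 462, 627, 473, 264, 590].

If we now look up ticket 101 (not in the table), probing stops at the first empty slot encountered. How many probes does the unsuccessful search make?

622 hashes to 10; slot 10 is free -> place at 10.
462 hashes to 7; slot 7 is free -> place at 7.
627 hashes to 7; 7 taken -> place at 8.
473 hashes to 7; 7,8 taken -> place at 0.
264 hashes to 7; 7,8,0 taken -> place at 5.
590 hashes to 5; 5 taken -> place at 6.
Table: [473, ∅, ∅, ∅, ∅, 264, 590, 462, 627, ∅, 622]
Lookup 101: h=8, probe 8,9 → slot 9 empty, not found.

2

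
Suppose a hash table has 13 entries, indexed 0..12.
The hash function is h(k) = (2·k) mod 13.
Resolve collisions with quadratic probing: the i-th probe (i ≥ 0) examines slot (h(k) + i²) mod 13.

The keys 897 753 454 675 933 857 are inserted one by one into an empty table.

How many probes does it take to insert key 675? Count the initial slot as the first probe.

897: h=0 -> slot 0
753: h=11 -> slot 11
454: h=11, probe 11,12 -> slot 12
675: h=11, probe 11,12,2 -> slot 2
933: h=7 -> slot 7
857: h=11, probe 11,12,2,7,1 -> slot 1
Table: [897, 857, 675, ∅, ∅, ∅, ∅, 933, ∅, ∅, ∅, 753, 454]

3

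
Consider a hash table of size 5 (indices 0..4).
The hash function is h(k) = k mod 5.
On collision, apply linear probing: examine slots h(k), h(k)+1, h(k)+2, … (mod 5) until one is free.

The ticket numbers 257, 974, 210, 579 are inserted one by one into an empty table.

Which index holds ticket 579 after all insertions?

Insert 257: h=2, slot 2 empty → index 2.
Insert 974: h=4, slot 4 empty → index 4.
Insert 210: h=0, slot 0 empty → index 0.
Insert 579: h=4, slots 4,0 occupied → index 1.
Table: [210, 579, 257, —, 974]

1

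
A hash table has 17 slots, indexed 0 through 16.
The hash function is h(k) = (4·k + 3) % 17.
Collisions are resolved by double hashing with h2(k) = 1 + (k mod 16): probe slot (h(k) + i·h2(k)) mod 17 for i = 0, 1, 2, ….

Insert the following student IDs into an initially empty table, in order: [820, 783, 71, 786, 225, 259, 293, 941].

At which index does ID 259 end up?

Insert 820: h=2, slot 2 empty => index 2.
Insert 783: h=7, slot 7 empty => index 7.
Insert 71: h=15, slot 15 empty => index 15.
Insert 786: h=2, h2=3, slot 2 occupied => index 5.
Insert 225: h=2, h2=2, slot 2 occupied => index 4.
Insert 259: h=2, h2=4, slot 2 occupied => index 6.
Insert 293: h=2, h2=6, slot 2 occupied => index 8.
Insert 941: h=10, slot 10 empty => index 10.
Table: [., ., 820, ., 225, 786, 259, 783, 293, ., 941, ., ., ., ., 71, .]

6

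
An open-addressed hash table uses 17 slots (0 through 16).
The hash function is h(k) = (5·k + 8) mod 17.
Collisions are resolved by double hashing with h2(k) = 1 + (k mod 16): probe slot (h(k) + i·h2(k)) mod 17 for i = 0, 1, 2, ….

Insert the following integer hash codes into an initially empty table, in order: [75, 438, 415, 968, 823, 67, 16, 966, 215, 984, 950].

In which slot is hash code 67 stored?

Insert 75: h=9, slot 9 empty -> index 9.
Insert 438: h=5, slot 5 empty -> index 5.
Insert 415: h=9, h2=16, slot 9 occupied -> index 8.
Insert 968: h=3, slot 3 empty -> index 3.
Insert 823: h=9, h2=8, slot 9 occupied -> index 0.
Insert 67: h=3, h2=4, slot 3 occupied -> index 7.
Insert 16: h=3, h2=1, slot 3 occupied -> index 4.
Insert 966: h=10, slot 10 empty -> index 10.
Insert 215: h=12, slot 12 empty -> index 12.
Insert 984: h=15, slot 15 empty -> index 15.
Insert 950: h=15, h2=7, slots 15,5,12 occupied -> index 2.
Table: [823, ∅, 950, 968, 16, 438, ∅, 67, 415, 75, 966, ∅, 215, ∅, ∅, 984, ∅]

7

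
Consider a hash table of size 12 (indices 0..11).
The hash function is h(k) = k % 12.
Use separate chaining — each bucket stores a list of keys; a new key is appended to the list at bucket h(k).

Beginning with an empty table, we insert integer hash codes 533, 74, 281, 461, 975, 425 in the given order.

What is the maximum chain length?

533 → bucket 5
74 → bucket 2
281 → bucket 5 (collision)
461 → bucket 5 (collision)
975 → bucket 3
425 → bucket 5 (collision)
Final buckets:
0: ∅
1: ∅
2: 74
3: 975
4: ∅
5: 533 -> 281 -> 461 -> 425
6: ∅
7: ∅
8: ∅
9: ∅
10: ∅
11: ∅

4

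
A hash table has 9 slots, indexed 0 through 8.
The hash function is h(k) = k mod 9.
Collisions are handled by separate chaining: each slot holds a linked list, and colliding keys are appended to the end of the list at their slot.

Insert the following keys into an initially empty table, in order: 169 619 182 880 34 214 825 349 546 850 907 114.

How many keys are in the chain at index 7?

7

169 → bucket 7
619 → bucket 7 (collision)
182 → bucket 2
880 → bucket 7 (collision)
34 → bucket 7 (collision)
214 → bucket 7 (collision)
825 → bucket 6
349 → bucket 7 (collision)
546 → bucket 6 (collision)
850 → bucket 4
907 → bucket 7 (collision)
114 → bucket 6 (collision)
Final buckets:
0: ∅
1: ∅
2: 182
3: ∅
4: 850
5: ∅
6: 825 -> 546 -> 114
7: 169 -> 619 -> 880 -> 34 -> 214 -> 349 -> 907
8: ∅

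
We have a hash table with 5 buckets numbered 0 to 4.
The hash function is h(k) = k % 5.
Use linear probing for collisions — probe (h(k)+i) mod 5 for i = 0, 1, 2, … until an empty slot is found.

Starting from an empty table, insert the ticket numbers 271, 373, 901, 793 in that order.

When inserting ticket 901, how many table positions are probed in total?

271: h=1 => slot 1
373: h=3 => slot 3
901: h=1, probe 1,2 => slot 2
793: h=3, probe 3,4 => slot 4
Table: [-, 271, 901, 373, 793]

2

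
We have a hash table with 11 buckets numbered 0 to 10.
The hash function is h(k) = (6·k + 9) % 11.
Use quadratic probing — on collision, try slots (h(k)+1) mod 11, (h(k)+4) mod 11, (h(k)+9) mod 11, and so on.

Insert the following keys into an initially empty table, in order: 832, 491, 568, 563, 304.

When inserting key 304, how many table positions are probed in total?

4

832: h=7 => slot 7
491: h=7, probe 7,8 => slot 8
568: h=7, probe 7,8,0 => slot 0
563: h=10 => slot 10
304: h=7, probe 7,8,0,5 => slot 5
Table: [568, ∅, ∅, ∅, ∅, 304, ∅, 832, 491, ∅, 563]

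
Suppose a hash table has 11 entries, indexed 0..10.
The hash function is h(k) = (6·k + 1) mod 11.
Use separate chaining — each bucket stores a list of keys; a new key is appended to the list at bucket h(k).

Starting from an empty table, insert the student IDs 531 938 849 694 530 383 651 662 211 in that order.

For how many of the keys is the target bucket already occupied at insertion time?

5

531 → bucket 8
938 → bucket 8 (collision)
849 → bucket 2
694 → bucket 7
530 → bucket 2 (collision)
383 → bucket 0
651 → bucket 2 (collision)
662 → bucket 2 (collision)
211 → bucket 2 (collision)
Final buckets:
0: 383
1: —
2: 849 -> 530 -> 651 -> 662 -> 211
3: —
4: —
5: —
6: —
7: 694
8: 531 -> 938
9: —
10: —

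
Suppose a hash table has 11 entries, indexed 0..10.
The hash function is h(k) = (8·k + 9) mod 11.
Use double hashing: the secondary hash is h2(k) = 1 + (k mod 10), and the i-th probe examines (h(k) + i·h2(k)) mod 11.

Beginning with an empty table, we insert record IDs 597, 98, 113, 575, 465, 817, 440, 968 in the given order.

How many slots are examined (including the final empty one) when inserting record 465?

597: h=0 => slot 0
98: h=1 => slot 1
113: h=0, h2=4, probe 0,4 => slot 4
575: h=0, h2=6, probe 0,6 => slot 6
465: h=0, h2=6, probe 0,6,1,7 => slot 7
817: h=0, h2=8, probe 0,8 => slot 8
440: h=9 => slot 9
968: h=9, h2=9, probe 9,7,5 => slot 5
Table: [597, 98, -, -, 113, 968, 575, 465, 817, 440, -]

4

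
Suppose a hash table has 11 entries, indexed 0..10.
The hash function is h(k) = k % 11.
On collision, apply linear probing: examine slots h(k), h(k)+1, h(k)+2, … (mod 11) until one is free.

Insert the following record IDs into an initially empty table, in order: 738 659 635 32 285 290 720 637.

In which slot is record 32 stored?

738 hashes to 1; slot 1 is free => place at 1.
659 hashes to 10; slot 10 is free => place at 10.
635 hashes to 8; slot 8 is free => place at 8.
32 hashes to 10; 10 taken => place at 0.
285 hashes to 10; 10,0,1 taken => place at 2.
290 hashes to 4; slot 4 is free => place at 4.
720 hashes to 5; slot 5 is free => place at 5.
637 hashes to 10; 10,0,1,2 taken => place at 3.
Table: [32, 738, 285, 637, 290, 720, _, _, 635, _, 659]

0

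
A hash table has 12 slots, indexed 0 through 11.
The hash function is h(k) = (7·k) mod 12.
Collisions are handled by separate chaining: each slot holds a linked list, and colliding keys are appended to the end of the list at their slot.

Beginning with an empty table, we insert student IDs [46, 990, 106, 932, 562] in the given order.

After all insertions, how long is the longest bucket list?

Insert 46: h=10, bucket 10 empty -> new chain.
Insert 990: h=6, bucket 6 empty -> new chain.
Insert 106: h=10, bucket 10 nonempty -> append to chain.
Insert 932: h=8, bucket 8 empty -> new chain.
Insert 562: h=10, bucket 10 nonempty -> append to chain.
Final buckets:
0: .
1: .
2: .
3: .
4: .
5: .
6: 990
7: .
8: 932
9: .
10: 46 -> 106 -> 562
11: .

3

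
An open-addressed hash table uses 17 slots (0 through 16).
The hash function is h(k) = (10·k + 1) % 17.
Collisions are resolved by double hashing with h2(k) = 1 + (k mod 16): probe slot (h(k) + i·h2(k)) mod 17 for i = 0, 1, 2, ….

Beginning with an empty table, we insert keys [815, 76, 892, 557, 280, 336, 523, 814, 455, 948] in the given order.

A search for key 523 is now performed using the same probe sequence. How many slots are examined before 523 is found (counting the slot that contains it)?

2

815: h=8 -> slot 8
76: h=13 -> slot 13
892: h=13, h2=13, probe 13,9 -> slot 9
557: h=12 -> slot 12
280: h=13, h2=9, probe 13,5 -> slot 5
336: h=12, h2=1, probe 12,13,14 -> slot 14
523: h=12, h2=12, probe 12,7 -> slot 7
814: h=15 -> slot 15
455: h=12, h2=8, probe 12,3 -> slot 3
948: h=12, h2=5, probe 12,0 -> slot 0
Table: [948, _, _, 455, _, 280, _, 523, 815, 892, _, _, 557, 76, 336, 814, _]
Lookup 523: h=12, h2=12, probe 12,7 → found at 7.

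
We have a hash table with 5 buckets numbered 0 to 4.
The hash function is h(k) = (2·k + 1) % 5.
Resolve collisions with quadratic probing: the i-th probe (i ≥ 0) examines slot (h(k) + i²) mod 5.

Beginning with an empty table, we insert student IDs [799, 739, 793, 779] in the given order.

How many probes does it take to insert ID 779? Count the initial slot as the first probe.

3

799: h=4 -> slot 4
739: h=4, probe 4,0 -> slot 0
793: h=2 -> slot 2
779: h=4, probe 4,0,3 -> slot 3
Table: [739, —, 793, 779, 799]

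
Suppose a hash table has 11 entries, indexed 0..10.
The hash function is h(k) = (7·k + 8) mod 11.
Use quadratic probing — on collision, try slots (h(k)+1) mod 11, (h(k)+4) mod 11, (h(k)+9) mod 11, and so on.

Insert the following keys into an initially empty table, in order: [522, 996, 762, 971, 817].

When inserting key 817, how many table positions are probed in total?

3

522: h=10 => slot 10
996: h=6 => slot 6
762: h=7 => slot 7
971: h=7, probe 7,8 => slot 8
817: h=7, probe 7,8,0 => slot 0
Table: [817, ∅, ∅, ∅, ∅, ∅, 996, 762, 971, ∅, 522]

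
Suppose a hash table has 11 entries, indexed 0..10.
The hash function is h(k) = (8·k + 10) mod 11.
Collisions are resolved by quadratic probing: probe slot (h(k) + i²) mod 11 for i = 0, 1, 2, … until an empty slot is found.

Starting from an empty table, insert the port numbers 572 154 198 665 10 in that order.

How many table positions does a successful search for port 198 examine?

572: h=10 => slot 10
154: h=10, probe 10,0 => slot 0
198: h=10, probe 10,0,3 => slot 3
665: h=6 => slot 6
10: h=2 => slot 2
Table: [154, ., 10, 198, ., ., 665, ., ., ., 572]
Lookup 198: h=10, probe 10,0,3 → found at 3.

3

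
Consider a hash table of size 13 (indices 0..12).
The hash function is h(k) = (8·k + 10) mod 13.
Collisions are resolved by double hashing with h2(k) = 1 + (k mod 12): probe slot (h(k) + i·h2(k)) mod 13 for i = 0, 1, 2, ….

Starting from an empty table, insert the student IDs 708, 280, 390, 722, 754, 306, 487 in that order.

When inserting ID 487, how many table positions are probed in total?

3

708 hashes to 6; slot 6 is free -> place at 6.
280 hashes to 1; slot 1 is free -> place at 1.
390 hashes to 10; slot 10 is free -> place at 10.
722 hashes to 1, h2=3; 1 taken -> place at 4.
754 hashes to 10, h2=11; 10 taken -> place at 8.
306 hashes to 1, h2=7; 1,8 taken -> place at 2.
487 hashes to 6, h2=8; 6,1 taken -> place at 9.
Table: [∅, 280, 306, ∅, 722, ∅, 708, ∅, 754, 487, 390, ∅, ∅]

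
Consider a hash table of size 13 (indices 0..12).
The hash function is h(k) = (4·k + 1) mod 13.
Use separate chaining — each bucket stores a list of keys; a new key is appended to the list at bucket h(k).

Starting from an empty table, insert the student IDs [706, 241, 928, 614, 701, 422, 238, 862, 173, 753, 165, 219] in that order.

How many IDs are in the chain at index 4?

Insert 706: h=4, bucket 4 empty -> new chain.
Insert 241: h=3, bucket 3 empty -> new chain.
Insert 928: h=8, bucket 8 empty -> new chain.
Insert 614: h=0, bucket 0 empty -> new chain.
Insert 701: h=10, bucket 10 empty -> new chain.
Insert 422: h=12, bucket 12 empty -> new chain.
Insert 238: h=4, bucket 4 nonempty -> append to chain.
Insert 862: h=4, bucket 4 nonempty -> append to chain.
Insert 173: h=4, bucket 4 nonempty -> append to chain.
Insert 753: h=10, bucket 10 nonempty -> append to chain.
Insert 165: h=11, bucket 11 empty -> new chain.
Insert 219: h=6, bucket 6 empty -> new chain.
Final buckets:
0: 614
1: -
2: -
3: 241
4: 706 -> 238 -> 862 -> 173
5: -
6: 219
7: -
8: 928
9: -
10: 701 -> 753
11: 165
12: 422

4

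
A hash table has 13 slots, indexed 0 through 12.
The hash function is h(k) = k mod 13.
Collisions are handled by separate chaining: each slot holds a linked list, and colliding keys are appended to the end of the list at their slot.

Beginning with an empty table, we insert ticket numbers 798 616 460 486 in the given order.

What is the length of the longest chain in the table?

Insert 798: h=5, bucket 5 empty -> new chain.
Insert 616: h=5, bucket 5 nonempty -> append to chain.
Insert 460: h=5, bucket 5 nonempty -> append to chain.
Insert 486: h=5, bucket 5 nonempty -> append to chain.
Final buckets:
0: _
1: _
2: _
3: _
4: _
5: 798 -> 616 -> 460 -> 486
6: _
7: _
8: _
9: _
10: _
11: _
12: _

4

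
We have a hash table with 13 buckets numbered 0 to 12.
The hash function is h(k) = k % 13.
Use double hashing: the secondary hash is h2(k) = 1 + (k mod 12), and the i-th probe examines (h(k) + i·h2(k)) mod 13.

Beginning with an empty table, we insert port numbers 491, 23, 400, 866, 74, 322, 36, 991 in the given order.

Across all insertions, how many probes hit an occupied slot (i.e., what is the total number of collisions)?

6

491: h=10 -> slot 10
23: h=10, h2=12, probe 10,9 -> slot 9
400: h=10, h2=5, probe 10,2 -> slot 2
866: h=8 -> slot 8
74: h=9, h2=3, probe 9,12 -> slot 12
322: h=10, h2=11, probe 10,8,6 -> slot 6
36: h=10, h2=1, probe 10,11 -> slot 11
991: h=3 -> slot 3
Table: [∅, ∅, 400, 991, ∅, ∅, 322, ∅, 866, 23, 491, 36, 74]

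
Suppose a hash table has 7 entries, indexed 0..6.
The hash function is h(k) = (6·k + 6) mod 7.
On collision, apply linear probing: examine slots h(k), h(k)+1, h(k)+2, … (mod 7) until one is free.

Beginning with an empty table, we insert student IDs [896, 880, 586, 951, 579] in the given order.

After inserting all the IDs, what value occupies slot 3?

579

896: h=6 → slot 6
880: h=1 → slot 1
586: h=1, probe 1,2 → slot 2
951: h=0 → slot 0
579: h=1, probe 1,2,3 → slot 3
Table: [951, 880, 586, 579, ∅, ∅, 896]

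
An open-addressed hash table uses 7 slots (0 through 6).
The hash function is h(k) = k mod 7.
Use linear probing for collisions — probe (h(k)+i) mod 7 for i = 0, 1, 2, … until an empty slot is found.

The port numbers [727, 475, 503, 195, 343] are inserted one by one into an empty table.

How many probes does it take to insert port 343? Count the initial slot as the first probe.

4

727 hashes to 6; slot 6 is free => place at 6.
475 hashes to 6; 6 taken => place at 0.
503 hashes to 6; 6,0 taken => place at 1.
195 hashes to 6; 6,0,1 taken => place at 2.
343 hashes to 0; 0,1,2 taken => place at 3.
Table: [475, 503, 195, 343, _, _, 727]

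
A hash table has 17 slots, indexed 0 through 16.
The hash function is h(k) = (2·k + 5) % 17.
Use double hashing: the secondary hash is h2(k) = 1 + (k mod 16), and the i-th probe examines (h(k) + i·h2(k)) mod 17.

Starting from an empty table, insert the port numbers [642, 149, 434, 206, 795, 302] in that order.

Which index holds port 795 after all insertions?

Insert 642: h=14, slot 14 empty => index 14.
Insert 149: h=14, h2=6, slot 14 occupied => index 3.
Insert 434: h=6, slot 6 empty => index 6.
Insert 206: h=9, slot 9 empty => index 9.
Insert 795: h=14, h2=12, slots 14,9 occupied => index 4.
Insert 302: h=14, h2=15, slot 14 occupied => index 12.
Table: [∅, ∅, ∅, 149, 795, ∅, 434, ∅, ∅, 206, ∅, ∅, 302, ∅, 642, ∅, ∅]

4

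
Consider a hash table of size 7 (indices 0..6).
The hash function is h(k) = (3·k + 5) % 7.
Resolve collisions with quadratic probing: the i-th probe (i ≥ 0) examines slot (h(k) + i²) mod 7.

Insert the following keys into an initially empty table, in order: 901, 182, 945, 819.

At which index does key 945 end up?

2

901 hashes to 6; slot 6 is free => place at 6.
182 hashes to 5; slot 5 is free => place at 5.
945 hashes to 5; 5,6 taken => place at 2.
819 hashes to 5; 5,6,2 taken => place at 0.
Table: [819, _, 945, _, _, 182, 901]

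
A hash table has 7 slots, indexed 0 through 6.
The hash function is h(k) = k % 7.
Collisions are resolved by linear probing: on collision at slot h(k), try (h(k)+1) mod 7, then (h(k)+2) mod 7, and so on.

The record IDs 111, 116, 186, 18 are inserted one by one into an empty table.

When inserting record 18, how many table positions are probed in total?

4

Insert 111: h=6, slot 6 empty -> index 6.
Insert 116: h=4, slot 4 empty -> index 4.
Insert 186: h=4, slot 4 occupied -> index 5.
Insert 18: h=4, slots 4,5,6 occupied -> index 0.
Table: [18, ∅, ∅, ∅, 116, 186, 111]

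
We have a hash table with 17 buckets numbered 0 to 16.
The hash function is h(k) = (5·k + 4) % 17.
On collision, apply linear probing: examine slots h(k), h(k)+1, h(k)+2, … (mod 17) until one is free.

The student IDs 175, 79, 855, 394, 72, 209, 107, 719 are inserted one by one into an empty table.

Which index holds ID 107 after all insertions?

Insert 175: h=12, slot 12 empty => index 12.
Insert 79: h=8, slot 8 empty => index 8.
Insert 855: h=12, slot 12 occupied => index 13.
Insert 394: h=2, slot 2 empty => index 2.
Insert 72: h=7, slot 7 empty => index 7.
Insert 209: h=12, slots 12,13 occupied => index 14.
Insert 107: h=12, slots 12,13,14 occupied => index 15.
Insert 719: h=12, slots 12,13,14,15 occupied => index 16.
Table: [_, _, 394, _, _, _, _, 72, 79, _, _, _, 175, 855, 209, 107, 719]

15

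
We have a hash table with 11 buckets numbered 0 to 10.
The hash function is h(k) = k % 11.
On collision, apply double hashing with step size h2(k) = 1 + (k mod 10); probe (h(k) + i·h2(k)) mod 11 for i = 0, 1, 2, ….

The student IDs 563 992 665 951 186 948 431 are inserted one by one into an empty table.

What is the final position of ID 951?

7

Insert 563: h=2, slot 2 empty -> index 2.
Insert 992: h=2, h2=3, slot 2 occupied -> index 5.
Insert 665: h=5, h2=6, slot 5 occupied -> index 0.
Insert 951: h=5, h2=2, slot 5 occupied -> index 7.
Insert 186: h=10, slot 10 empty -> index 10.
Insert 948: h=2, h2=9, slots 2,0 occupied -> index 9.
Insert 431: h=2, h2=2, slot 2 occupied -> index 4.
Table: [665, ., 563, ., 431, 992, ., 951, ., 948, 186]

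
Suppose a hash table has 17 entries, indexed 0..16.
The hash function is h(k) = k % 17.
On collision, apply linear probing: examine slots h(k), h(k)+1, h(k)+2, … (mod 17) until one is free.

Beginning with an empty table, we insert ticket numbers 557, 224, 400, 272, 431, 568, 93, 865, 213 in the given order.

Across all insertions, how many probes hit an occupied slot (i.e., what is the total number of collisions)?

1

Insert 557: h=13, slot 13 empty -> index 13.
Insert 224: h=3, slot 3 empty -> index 3.
Insert 400: h=9, slot 9 empty -> index 9.
Insert 272: h=0, slot 0 empty -> index 0.
Insert 431: h=6, slot 6 empty -> index 6.
Insert 568: h=7, slot 7 empty -> index 7.
Insert 93: h=8, slot 8 empty -> index 8.
Insert 865: h=15, slot 15 empty -> index 15.
Insert 213: h=9, slot 9 occupied -> index 10.
Table: [272, ., ., 224, ., ., 431, 568, 93, 400, 213, ., ., 557, ., 865, .]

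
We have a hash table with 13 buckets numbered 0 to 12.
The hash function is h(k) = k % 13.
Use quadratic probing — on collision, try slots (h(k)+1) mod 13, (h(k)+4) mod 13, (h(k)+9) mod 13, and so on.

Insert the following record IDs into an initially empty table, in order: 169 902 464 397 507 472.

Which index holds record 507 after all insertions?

1

Insert 169: h=0, slot 0 empty => index 0.
Insert 902: h=5, slot 5 empty => index 5.
Insert 464: h=9, slot 9 empty => index 9.
Insert 397: h=7, slot 7 empty => index 7.
Insert 507: h=0, slot 0 occupied => index 1.
Insert 472: h=4, slot 4 empty => index 4.
Table: [169, 507, ∅, ∅, 472, 902, ∅, 397, ∅, 464, ∅, ∅, ∅]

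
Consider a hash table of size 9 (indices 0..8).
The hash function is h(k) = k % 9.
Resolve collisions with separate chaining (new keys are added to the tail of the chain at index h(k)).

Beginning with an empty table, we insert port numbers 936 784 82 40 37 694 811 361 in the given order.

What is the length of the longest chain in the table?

6

Insert 936: h=0, bucket 0 empty → new chain.
Insert 784: h=1, bucket 1 empty → new chain.
Insert 82: h=1, bucket 1 nonempty → append to chain.
Insert 40: h=4, bucket 4 empty → new chain.
Insert 37: h=1, bucket 1 nonempty → append to chain.
Insert 694: h=1, bucket 1 nonempty → append to chain.
Insert 811: h=1, bucket 1 nonempty → append to chain.
Insert 361: h=1, bucket 1 nonempty → append to chain.
Final buckets:
0: 936
1: 784 -> 82 -> 37 -> 694 -> 811 -> 361
2: .
3: .
4: 40
5: .
6: .
7: .
8: .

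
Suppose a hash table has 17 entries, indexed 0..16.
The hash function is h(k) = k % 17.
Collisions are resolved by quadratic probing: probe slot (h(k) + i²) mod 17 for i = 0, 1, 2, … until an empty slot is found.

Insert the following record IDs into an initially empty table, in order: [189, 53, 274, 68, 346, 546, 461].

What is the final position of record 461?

1

189: h=2 => slot 2
53: h=2, probe 2,3 => slot 3
274: h=2, probe 2,3,6 => slot 6
68: h=0 => slot 0
346: h=6, probe 6,7 => slot 7
546: h=2, probe 2,3,6,11 => slot 11
461: h=2, probe 2,3,6,11,1 => slot 1
Table: [68, 461, 189, 53, -, -, 274, 346, -, -, -, 546, -, -, -, -, -]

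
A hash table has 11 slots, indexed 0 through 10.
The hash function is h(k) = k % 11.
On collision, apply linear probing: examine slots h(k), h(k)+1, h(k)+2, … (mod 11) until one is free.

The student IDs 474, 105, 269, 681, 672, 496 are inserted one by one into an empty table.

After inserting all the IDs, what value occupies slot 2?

474: h=1 -> slot 1
105: h=6 -> slot 6
269: h=5 -> slot 5
681: h=10 -> slot 10
672: h=1, probe 1,2 -> slot 2
496: h=1, probe 1,2,3 -> slot 3
Table: [., 474, 672, 496, ., 269, 105, ., ., ., 681]

672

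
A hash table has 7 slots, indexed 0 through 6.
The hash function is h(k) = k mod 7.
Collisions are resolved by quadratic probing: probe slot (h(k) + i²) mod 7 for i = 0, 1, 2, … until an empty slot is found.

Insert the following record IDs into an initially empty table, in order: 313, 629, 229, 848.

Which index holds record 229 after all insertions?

2

313: h=5 => slot 5
629: h=6 => slot 6
229: h=5, probe 5,6,2 => slot 2
848: h=1 => slot 1
Table: [_, 848, 229, _, _, 313, 629]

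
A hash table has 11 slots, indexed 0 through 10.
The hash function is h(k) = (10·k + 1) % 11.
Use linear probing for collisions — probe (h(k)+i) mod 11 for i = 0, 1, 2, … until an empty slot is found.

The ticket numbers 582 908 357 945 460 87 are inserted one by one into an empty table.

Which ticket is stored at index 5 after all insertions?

87

582: h=2 → slot 2
908: h=6 → slot 6
357: h=7 → slot 7
945: h=2, probe 2,3 → slot 3
460: h=3, probe 3,4 → slot 4
87: h=2, probe 2,3,4,5 → slot 5
Table: [∅, ∅, 582, 945, 460, 87, 908, 357, ∅, ∅, ∅]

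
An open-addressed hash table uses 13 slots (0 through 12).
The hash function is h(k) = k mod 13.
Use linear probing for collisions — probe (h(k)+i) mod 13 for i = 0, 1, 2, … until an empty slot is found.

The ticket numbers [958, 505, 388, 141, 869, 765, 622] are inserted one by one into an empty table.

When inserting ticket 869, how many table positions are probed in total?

958 hashes to 9; slot 9 is free => place at 9.
505 hashes to 11; slot 11 is free => place at 11.
388 hashes to 11; 11 taken => place at 12.
141 hashes to 11; 11,12 taken => place at 0.
869 hashes to 11; 11,12,0 taken => place at 1.
765 hashes to 11; 11,12,0,1 taken => place at 2.
622 hashes to 11; 11,12,0,1,2 taken => place at 3.
Table: [141, 869, 765, 622, ∅, ∅, ∅, ∅, ∅, 958, ∅, 505, 388]

4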